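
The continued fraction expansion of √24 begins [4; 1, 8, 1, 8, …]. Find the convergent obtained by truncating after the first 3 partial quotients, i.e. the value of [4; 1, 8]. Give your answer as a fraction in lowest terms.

44/9

a_0 = 4: 4/1
a_1 = 1: 5/1
a_2 = 8: 44/9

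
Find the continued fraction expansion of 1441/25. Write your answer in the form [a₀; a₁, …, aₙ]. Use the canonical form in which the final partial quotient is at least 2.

Run the Euclidean algorithm, recording each quotient:
⌊1441/25⌋ = 57, remainder 16
⌊25/16⌋ = 1, remainder 9
⌊16/9⌋ = 1, remainder 7
⌊9/7⌋ = 1, remainder 2
⌊7/2⌋ = 3, remainder 1
⌊2/1⌋ = 2, remainder 0

[57; 1, 1, 1, 3, 2]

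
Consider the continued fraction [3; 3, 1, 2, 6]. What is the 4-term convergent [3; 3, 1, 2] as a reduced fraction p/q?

Start with 2.
1 + 1/(2/1) = 1 + 1/2 = 3/2
3 + 1/(3/2) = 3 + 2/3 = 11/3
3 + 1/(11/3) = 3 + 3/11 = 36/11

36/11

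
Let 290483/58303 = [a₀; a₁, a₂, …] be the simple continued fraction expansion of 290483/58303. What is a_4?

51

290483 = 4·58303 + 57271, so a_0 = 4
58303 = 1·57271 + 1032, so a_1 = 1
57271 = 55·1032 + 511, so a_2 = 55
1032 = 2·511 + 10, so a_3 = 2
511 = 51·10 + 1, so a_4 = 51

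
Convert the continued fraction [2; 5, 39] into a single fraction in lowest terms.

431/196

Compute successive convergents:
a_0 = 2: 2/1
a_1 = 5: 11/5
a_2 = 39: 431/196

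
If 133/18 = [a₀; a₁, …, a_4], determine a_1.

⌊133/18⌋ = 7, remainder 7
⌊18/7⌋ = 2, remainder 4

2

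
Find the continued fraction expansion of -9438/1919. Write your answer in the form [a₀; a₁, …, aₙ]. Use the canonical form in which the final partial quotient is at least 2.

[-5; 12, 4, 2, 17]

⌊-9438/1919⌋ = -5, remainder 157
⌊1919/157⌋ = 12, remainder 35
⌊157/35⌋ = 4, remainder 17
⌊35/17⌋ = 2, remainder 1
⌊17/1⌋ = 17, remainder 0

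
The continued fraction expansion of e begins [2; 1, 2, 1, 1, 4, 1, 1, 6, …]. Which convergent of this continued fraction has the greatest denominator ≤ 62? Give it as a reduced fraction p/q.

106/39

a_0 = 2: 2/1  (≤ bound)
a_1 = 1: 3/1  (≤ bound)
a_2 = 2: 8/3  (≤ bound)
a_3 = 1: 11/4  (≤ bound)
a_4 = 1: 19/7  (≤ bound)
a_5 = 4: 87/32  (≤ bound)
a_6 = 1: 106/39  (≤ bound)
a_7 = 1: 193/71  (> 62, stop)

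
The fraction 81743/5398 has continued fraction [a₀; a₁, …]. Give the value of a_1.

81743 ÷ 5398 → quotient 15, remainder 773
5398 ÷ 773 → quotient 6, remainder 760

6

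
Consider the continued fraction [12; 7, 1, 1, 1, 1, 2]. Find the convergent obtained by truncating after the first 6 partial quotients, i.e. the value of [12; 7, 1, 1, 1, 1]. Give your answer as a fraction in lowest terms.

Work from the innermost term outward:
Start with 1.
1 + 1/(1/1) = 1 + 1/1 = 2/1
1 + 1/(2/1) = 1 + 1/2 = 3/2
1 + 1/(3/2) = 1 + 2/3 = 5/3
7 + 1/(5/3) = 7 + 3/5 = 38/5
12 + 1/(38/5) = 12 + 5/38 = 461/38

461/38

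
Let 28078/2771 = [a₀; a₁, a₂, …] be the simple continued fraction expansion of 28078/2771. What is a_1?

7

Apply division with remainder until the remainder is 0:
28078 = 10·2771 + 368, so a_0 = 10
2771 = 7·368 + 195, so a_1 = 7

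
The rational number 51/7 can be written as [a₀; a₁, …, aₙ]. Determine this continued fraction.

[7; 3, 2]

51 ÷ 7 → quotient 7, remainder 2
7 ÷ 2 → quotient 3, remainder 1
2 ÷ 1 → quotient 2, remainder 0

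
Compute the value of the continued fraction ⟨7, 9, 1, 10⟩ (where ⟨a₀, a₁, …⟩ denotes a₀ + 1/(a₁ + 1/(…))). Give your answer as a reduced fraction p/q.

Start with 10.
1 + 1/(10/1) = 1 + 1/10 = 11/10
9 + 1/(11/10) = 9 + 10/11 = 109/11
7 + 1/(109/11) = 7 + 11/109 = 774/109

774/109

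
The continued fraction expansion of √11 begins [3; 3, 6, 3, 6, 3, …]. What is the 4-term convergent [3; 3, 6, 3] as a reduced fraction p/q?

199/60

Start with 3.
6 + 1/(3/1) = 6 + 1/3 = 19/3
3 + 1/(19/3) = 3 + 3/19 = 60/19
3 + 1/(60/19) = 3 + 19/60 = 199/60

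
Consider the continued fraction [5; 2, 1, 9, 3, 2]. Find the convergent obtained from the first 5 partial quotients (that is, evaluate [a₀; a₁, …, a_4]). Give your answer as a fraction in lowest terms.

481/90

Start with 3.
9 + 1/(3/1) = 9 + 1/3 = 28/3
1 + 1/(28/3) = 1 + 3/28 = 31/28
2 + 1/(31/28) = 2 + 28/31 = 90/31
5 + 1/(90/31) = 5 + 31/90 = 481/90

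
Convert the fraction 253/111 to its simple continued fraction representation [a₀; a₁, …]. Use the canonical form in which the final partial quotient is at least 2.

[2; 3, 1, 1, 2, 1, 1, 2]

⌊253/111⌋ = 2, remainder 31
⌊111/31⌋ = 3, remainder 18
⌊31/18⌋ = 1, remainder 13
⌊18/13⌋ = 1, remainder 5
⌊13/5⌋ = 2, remainder 3
⌊5/3⌋ = 1, remainder 2
⌊3/2⌋ = 1, remainder 1
⌊2/1⌋ = 2, remainder 0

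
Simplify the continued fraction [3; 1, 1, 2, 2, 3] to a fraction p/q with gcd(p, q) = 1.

147/41

Collapse the nested fraction from the inside out:
Start with 3.
2 + 1/(3/1) = 2 + 1/3 = 7/3
2 + 1/(7/3) = 2 + 3/7 = 17/7
1 + 1/(17/7) = 1 + 7/17 = 24/17
1 + 1/(24/17) = 1 + 17/24 = 41/24
3 + 1/(41/24) = 3 + 24/41 = 147/41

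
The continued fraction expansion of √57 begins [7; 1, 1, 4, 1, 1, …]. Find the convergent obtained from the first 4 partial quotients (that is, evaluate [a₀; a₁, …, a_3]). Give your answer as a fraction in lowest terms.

68/9

Build up convergents one term at a time:
a_0 = 7: 7/1
a_1 = 1: 8/1
a_2 = 1: 15/2
a_3 = 4: 68/9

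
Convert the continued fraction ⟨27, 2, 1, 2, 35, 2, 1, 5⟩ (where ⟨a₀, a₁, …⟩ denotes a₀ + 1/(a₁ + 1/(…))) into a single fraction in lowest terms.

133013/4859

a_0 = 27: 27/1
a_1 = 2: 55/2
a_2 = 1: 82/3
a_3 = 2: 219/8
a_4 = 35: 7747/283
a_5 = 2: 15713/574
a_6 = 1: 23460/857
a_7 = 5: 133013/4859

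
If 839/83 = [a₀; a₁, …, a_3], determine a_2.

Repeatedly divide and take the remainder:
839 = 10·83 + 9, so a_0 = 10
83 = 9·9 + 2, so a_1 = 9
9 = 4·2 + 1, so a_2 = 4

4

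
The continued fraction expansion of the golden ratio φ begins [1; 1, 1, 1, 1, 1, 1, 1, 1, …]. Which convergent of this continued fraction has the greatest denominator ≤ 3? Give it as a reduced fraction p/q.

5/3

a_0 = 1: 1/1  (≤ bound)
a_1 = 1: 2/1  (≤ bound)
a_2 = 1: 3/2  (≤ bound)
a_3 = 1: 5/3  (≤ bound)
a_4 = 1: 8/5  (> 3, stop)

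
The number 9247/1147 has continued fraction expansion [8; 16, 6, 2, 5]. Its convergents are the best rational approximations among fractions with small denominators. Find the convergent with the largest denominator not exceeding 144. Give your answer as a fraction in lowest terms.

a_0 = 8: 8/1  (≤ bound)
a_1 = 16: 129/16  (≤ bound)
a_2 = 6: 782/97  (≤ bound)
a_3 = 2: 1693/210  (> 144, stop)

782/97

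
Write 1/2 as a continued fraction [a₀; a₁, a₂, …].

[0; 2]

1 ÷ 2 → quotient 0, remainder 1
2 ÷ 1 → quotient 2, remainder 0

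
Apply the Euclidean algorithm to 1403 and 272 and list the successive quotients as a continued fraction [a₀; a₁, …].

1403 ÷ 272 → quotient 5, remainder 43
272 ÷ 43 → quotient 6, remainder 14
43 ÷ 14 → quotient 3, remainder 1
14 ÷ 1 → quotient 14, remainder 0

[5; 6, 3, 14]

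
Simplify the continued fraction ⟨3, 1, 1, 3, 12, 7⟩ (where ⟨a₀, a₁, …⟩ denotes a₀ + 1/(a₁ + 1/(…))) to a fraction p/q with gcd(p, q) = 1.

2174/609

Build up convergents one term at a time:
a_0 = 3: 3/1
a_1 = 1: 4/1
a_2 = 1: 7/2
a_3 = 3: 25/7
a_4 = 12: 307/86
a_5 = 7: 2174/609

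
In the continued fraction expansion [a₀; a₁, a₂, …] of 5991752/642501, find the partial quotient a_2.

14

5991752 ÷ 642501 → quotient 9, remainder 209243
642501 ÷ 209243 → quotient 3, remainder 14772
209243 ÷ 14772 → quotient 14, remainder 2435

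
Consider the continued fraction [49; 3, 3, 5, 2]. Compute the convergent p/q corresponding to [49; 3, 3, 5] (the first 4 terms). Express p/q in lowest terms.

2613/53

a_0 = 49: 49/1
a_1 = 3: 148/3
a_2 = 3: 493/10
a_3 = 5: 2613/53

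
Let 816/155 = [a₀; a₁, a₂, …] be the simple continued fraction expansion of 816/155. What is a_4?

816 = 5·155 + 41, so a_0 = 5
155 = 3·41 + 32, so a_1 = 3
41 = 1·32 + 9, so a_2 = 1
32 = 3·9 + 5, so a_3 = 3
9 = 1·5 + 4, so a_4 = 1

1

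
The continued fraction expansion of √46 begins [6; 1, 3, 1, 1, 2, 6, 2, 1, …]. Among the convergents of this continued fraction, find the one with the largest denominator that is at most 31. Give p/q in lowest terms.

a_0 = 6: 6/1  (≤ bound)
a_1 = 1: 7/1  (≤ bound)
a_2 = 3: 27/4  (≤ bound)
a_3 = 1: 34/5  (≤ bound)
a_4 = 1: 61/9  (≤ bound)
a_5 = 2: 156/23  (≤ bound)
a_6 = 6: 997/147  (> 31, stop)

156/23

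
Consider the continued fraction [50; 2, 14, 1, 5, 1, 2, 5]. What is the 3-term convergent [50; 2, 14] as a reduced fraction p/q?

1464/29

Start with 14.
2 + 1/(14/1) = 2 + 1/14 = 29/14
50 + 1/(29/14) = 50 + 14/29 = 1464/29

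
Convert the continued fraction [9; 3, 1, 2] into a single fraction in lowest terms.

102/11

a_0 = 9: 9/1
a_1 = 3: 28/3
a_2 = 1: 37/4
a_3 = 2: 102/11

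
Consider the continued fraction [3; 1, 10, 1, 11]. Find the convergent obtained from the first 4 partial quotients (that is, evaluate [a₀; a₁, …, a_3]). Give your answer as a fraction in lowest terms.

Start with 1.
10 + 1/(1/1) = 10 + 1/1 = 11/1
1 + 1/(11/1) = 1 + 1/11 = 12/11
3 + 1/(12/11) = 3 + 11/12 = 47/12

47/12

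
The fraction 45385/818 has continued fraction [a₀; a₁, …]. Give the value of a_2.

14

45385 = 55·818 + 395, so a_0 = 55
818 = 2·395 + 28, so a_1 = 2
395 = 14·28 + 3, so a_2 = 14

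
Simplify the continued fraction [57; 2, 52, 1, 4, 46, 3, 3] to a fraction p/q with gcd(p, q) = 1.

a_0 = 57: 57/1
a_1 = 2: 115/2
a_2 = 52: 6037/105
a_3 = 1: 6152/107
a_4 = 4: 30645/533
a_5 = 46: 1415822/24625
a_6 = 3: 4278111/74408
a_7 = 3: 14250155/247849

14250155/247849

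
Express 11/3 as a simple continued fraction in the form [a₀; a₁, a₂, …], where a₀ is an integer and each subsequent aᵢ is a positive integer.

[3; 1, 2]

Run the Euclidean algorithm, recording each quotient:
11 ÷ 3 → quotient 3, remainder 2
3 ÷ 2 → quotient 1, remainder 1
2 ÷ 1 → quotient 2, remainder 0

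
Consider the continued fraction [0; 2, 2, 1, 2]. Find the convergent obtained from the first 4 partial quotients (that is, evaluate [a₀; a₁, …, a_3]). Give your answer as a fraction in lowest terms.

Work from the innermost term outward:
Start with 1.
2 + 1/(1/1) = 2 + 1/1 = 3/1
2 + 1/(3/1) = 2 + 1/3 = 7/3
0 + 1/(7/3) = 0 + 3/7 = 3/7

3/7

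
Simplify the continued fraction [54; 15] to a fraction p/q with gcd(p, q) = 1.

811/15

a_0 = 54: 54/1
a_1 = 15: 811/15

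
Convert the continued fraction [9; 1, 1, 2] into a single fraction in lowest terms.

48/5

Compute successive convergents:
a_0 = 9: 9/1
a_1 = 1: 10/1
a_2 = 1: 19/2
a_3 = 2: 48/5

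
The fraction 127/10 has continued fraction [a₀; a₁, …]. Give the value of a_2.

2

Repeatedly divide and take the remainder:
⌊127/10⌋ = 12, remainder 7
⌊10/7⌋ = 1, remainder 3
⌊7/3⌋ = 2, remainder 1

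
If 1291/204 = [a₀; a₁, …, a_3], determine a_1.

Repeatedly divide and take the remainder:
⌊1291/204⌋ = 6, remainder 67
⌊204/67⌋ = 3, remainder 3

3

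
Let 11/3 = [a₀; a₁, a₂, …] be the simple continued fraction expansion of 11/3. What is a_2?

2

Apply division with remainder until the remainder is 0:
⌊11/3⌋ = 3, remainder 2
⌊3/2⌋ = 1, remainder 1
⌊2/1⌋ = 2, remainder 0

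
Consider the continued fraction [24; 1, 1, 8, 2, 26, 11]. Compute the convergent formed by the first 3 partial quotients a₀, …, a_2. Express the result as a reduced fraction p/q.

a_0 = 24: 24/1
a_1 = 1: 25/1
a_2 = 1: 49/2

49/2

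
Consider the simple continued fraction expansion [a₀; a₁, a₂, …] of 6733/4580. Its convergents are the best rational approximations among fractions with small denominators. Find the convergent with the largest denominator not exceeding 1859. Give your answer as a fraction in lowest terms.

172/117

a_0 = 1: 1/1  (≤ bound)
a_1 = 2: 3/2  (≤ bound)
a_2 = 7: 22/15  (≤ bound)
a_3 = 1: 25/17  (≤ bound)
a_4 = 6: 172/117  (≤ bound)
a_5 = 39: 6733/4580  (> 1859, stop)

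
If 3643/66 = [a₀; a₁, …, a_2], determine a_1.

3643 = 55·66 + 13, so a_0 = 55
66 = 5·13 + 1, so a_1 = 5

5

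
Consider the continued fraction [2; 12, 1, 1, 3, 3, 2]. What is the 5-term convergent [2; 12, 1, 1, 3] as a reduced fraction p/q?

Work from the innermost term outward:
Start with 3.
1 + 1/(3/1) = 1 + 1/3 = 4/3
1 + 1/(4/3) = 1 + 3/4 = 7/4
12 + 1/(7/4) = 12 + 4/7 = 88/7
2 + 1/(88/7) = 2 + 7/88 = 183/88

183/88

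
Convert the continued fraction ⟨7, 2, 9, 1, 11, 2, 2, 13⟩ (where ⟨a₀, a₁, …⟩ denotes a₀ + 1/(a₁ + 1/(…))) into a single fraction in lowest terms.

Starting at the tail and folding back:
Start with 13.
2 + 1/(13/1) = 2 + 1/13 = 27/13
2 + 1/(27/13) = 2 + 13/27 = 67/27
11 + 1/(67/27) = 11 + 27/67 = 764/67
1 + 1/(764/67) = 1 + 67/764 = 831/764
9 + 1/(831/764) = 9 + 764/831 = 8243/831
2 + 1/(8243/831) = 2 + 831/8243 = 17317/8243
7 + 1/(17317/8243) = 7 + 8243/17317 = 129462/17317

129462/17317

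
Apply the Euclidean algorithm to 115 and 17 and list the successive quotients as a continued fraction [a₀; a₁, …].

115 = 6·17 + 13, so a_0 = 6
17 = 1·13 + 4, so a_1 = 1
13 = 3·4 + 1, so a_2 = 3
4 = 4·1 + 0, so a_3 = 4

[6; 1, 3, 4]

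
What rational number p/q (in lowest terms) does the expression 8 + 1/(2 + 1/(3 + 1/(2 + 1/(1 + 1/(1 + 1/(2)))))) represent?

Build up convergents one term at a time:
a_0 = 8: 8/1
a_1 = 2: 17/2
a_2 = 3: 59/7
a_3 = 2: 135/16
a_4 = 1: 194/23
a_5 = 1: 329/39
a_6 = 2: 852/101

852/101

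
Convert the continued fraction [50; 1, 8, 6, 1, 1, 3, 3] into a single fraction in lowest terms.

70331/1382

Start with 3.
3 + 1/(3/1) = 3 + 1/3 = 10/3
1 + 1/(10/3) = 1 + 3/10 = 13/10
1 + 1/(13/10) = 1 + 10/13 = 23/13
6 + 1/(23/13) = 6 + 13/23 = 151/23
8 + 1/(151/23) = 8 + 23/151 = 1231/151
1 + 1/(1231/151) = 1 + 151/1231 = 1382/1231
50 + 1/(1382/1231) = 50 + 1231/1382 = 70331/1382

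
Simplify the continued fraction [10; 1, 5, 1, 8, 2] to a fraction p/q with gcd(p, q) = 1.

1422/131

Starting at the tail and folding back:
Start with 2.
8 + 1/(2/1) = 8 + 1/2 = 17/2
1 + 1/(17/2) = 1 + 2/17 = 19/17
5 + 1/(19/17) = 5 + 17/19 = 112/19
1 + 1/(112/19) = 1 + 19/112 = 131/112
10 + 1/(131/112) = 10 + 112/131 = 1422/131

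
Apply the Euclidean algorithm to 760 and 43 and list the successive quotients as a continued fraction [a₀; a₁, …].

[17; 1, 2, 14]

Repeatedly divide and take the remainder:
760 ÷ 43 → quotient 17, remainder 29
43 ÷ 29 → quotient 1, remainder 14
29 ÷ 14 → quotient 2, remainder 1
14 ÷ 1 → quotient 14, remainder 0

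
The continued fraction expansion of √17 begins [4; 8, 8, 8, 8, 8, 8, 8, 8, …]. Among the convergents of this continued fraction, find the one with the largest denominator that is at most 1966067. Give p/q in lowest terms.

a_0 = 4: 4/1  (≤ bound)
a_1 = 8: 33/8  (≤ bound)
a_2 = 8: 268/65  (≤ bound)
a_3 = 8: 2177/528  (≤ bound)
a_4 = 8: 17684/4289  (≤ bound)
a_5 = 8: 143649/34840  (≤ bound)
a_6 = 8: 1166876/283009  (≤ bound)
a_7 = 8: 9478657/2298912  (> 1966067, stop)

1166876/283009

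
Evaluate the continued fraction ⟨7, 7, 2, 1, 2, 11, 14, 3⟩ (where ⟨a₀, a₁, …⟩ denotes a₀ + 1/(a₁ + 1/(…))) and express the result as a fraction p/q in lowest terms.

207147/29030

Compute successive convergents:
a_0 = 7: 7/1
a_1 = 7: 50/7
a_2 = 2: 107/15
a_3 = 1: 157/22
a_4 = 2: 421/59
a_5 = 11: 4788/671
a_6 = 14: 67453/9453
a_7 = 3: 207147/29030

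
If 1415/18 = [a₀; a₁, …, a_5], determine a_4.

1415 = 78·18 + 11, so a_0 = 78
18 = 1·11 + 7, so a_1 = 1
11 = 1·7 + 4, so a_2 = 1
7 = 1·4 + 3, so a_3 = 1
4 = 1·3 + 1, so a_4 = 1

1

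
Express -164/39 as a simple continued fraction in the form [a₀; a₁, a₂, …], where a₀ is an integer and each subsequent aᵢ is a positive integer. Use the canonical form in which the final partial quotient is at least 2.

[-5; 1, 3, 1, 7]

⌊-164/39⌋ = -5, remainder 31
⌊39/31⌋ = 1, remainder 8
⌊31/8⌋ = 3, remainder 7
⌊8/7⌋ = 1, remainder 1
⌊7/1⌋ = 7, remainder 0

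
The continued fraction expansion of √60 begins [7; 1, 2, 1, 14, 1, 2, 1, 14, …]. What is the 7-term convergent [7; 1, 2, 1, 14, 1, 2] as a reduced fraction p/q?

1433/185

Start with 2.
1 + 1/(2/1) = 1 + 1/2 = 3/2
14 + 1/(3/2) = 14 + 2/3 = 44/3
1 + 1/(44/3) = 1 + 3/44 = 47/44
2 + 1/(47/44) = 2 + 44/47 = 138/47
1 + 1/(138/47) = 1 + 47/138 = 185/138
7 + 1/(185/138) = 7 + 138/185 = 1433/185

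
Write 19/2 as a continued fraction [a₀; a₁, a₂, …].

[9; 2]

19 ÷ 2 → quotient 9, remainder 1
2 ÷ 1 → quotient 2, remainder 0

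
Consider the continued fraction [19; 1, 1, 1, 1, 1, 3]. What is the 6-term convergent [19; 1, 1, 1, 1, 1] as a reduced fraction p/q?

a_0 = 19: 19/1
a_1 = 1: 20/1
a_2 = 1: 39/2
a_3 = 1: 59/3
a_4 = 1: 98/5
a_5 = 1: 157/8

157/8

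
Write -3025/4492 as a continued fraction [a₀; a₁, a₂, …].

[-1; 3, 16, 8, 3, 1, 2]

Repeatedly divide and take the remainder:
-3025 ÷ 4492 → quotient -1, remainder 1467
4492 ÷ 1467 → quotient 3, remainder 91
1467 ÷ 91 → quotient 16, remainder 11
91 ÷ 11 → quotient 8, remainder 3
11 ÷ 3 → quotient 3, remainder 2
3 ÷ 2 → quotient 1, remainder 1
2 ÷ 1 → quotient 2, remainder 0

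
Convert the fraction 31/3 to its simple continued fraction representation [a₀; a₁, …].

[10; 3]

31 ÷ 3 → quotient 10, remainder 1
3 ÷ 1 → quotient 3, remainder 0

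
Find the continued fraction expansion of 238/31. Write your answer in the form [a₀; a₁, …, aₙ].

[7; 1, 2, 10]

Repeatedly divide and take the remainder:
⌊238/31⌋ = 7, remainder 21
⌊31/21⌋ = 1, remainder 10
⌊21/10⌋ = 2, remainder 1
⌊10/1⌋ = 10, remainder 0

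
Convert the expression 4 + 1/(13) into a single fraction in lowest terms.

53/13

a_0 = 4: 4/1
a_1 = 13: 53/13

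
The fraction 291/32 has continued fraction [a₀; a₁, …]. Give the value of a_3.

2

Repeatedly divide and take the remainder:
291 ÷ 32 → quotient 9, remainder 3
32 ÷ 3 → quotient 10, remainder 2
3 ÷ 2 → quotient 1, remainder 1
2 ÷ 1 → quotient 2, remainder 0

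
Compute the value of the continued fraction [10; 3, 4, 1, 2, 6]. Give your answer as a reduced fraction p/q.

a_0 = 10: 10/1
a_1 = 3: 31/3
a_2 = 4: 134/13
a_3 = 1: 165/16
a_4 = 2: 464/45
a_5 = 6: 2949/286

2949/286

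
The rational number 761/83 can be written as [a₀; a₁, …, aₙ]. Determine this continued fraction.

761 ÷ 83 → quotient 9, remainder 14
83 ÷ 14 → quotient 5, remainder 13
14 ÷ 13 → quotient 1, remainder 1
13 ÷ 1 → quotient 13, remainder 0

[9; 5, 1, 13]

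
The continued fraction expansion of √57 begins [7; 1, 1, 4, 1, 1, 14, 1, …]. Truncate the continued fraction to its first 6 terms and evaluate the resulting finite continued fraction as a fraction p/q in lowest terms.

Start with 1.
1 + 1/(1/1) = 1 + 1/1 = 2/1
4 + 1/(2/1) = 4 + 1/2 = 9/2
1 + 1/(9/2) = 1 + 2/9 = 11/9
1 + 1/(11/9) = 1 + 9/11 = 20/11
7 + 1/(20/11) = 7 + 11/20 = 151/20

151/20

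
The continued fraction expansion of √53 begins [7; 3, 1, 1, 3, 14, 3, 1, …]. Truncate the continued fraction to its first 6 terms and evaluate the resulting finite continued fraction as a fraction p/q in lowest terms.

2599/357

Start with 14.
3 + 1/(14/1) = 3 + 1/14 = 43/14
1 + 1/(43/14) = 1 + 14/43 = 57/43
1 + 1/(57/43) = 1 + 43/57 = 100/57
3 + 1/(100/57) = 3 + 57/100 = 357/100
7 + 1/(357/100) = 7 + 100/357 = 2599/357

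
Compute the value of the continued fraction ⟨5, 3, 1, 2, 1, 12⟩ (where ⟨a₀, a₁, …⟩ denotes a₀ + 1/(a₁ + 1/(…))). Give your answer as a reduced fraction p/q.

1006/191

Starting at the tail and folding back:
Start with 12.
1 + 1/(12/1) = 1 + 1/12 = 13/12
2 + 1/(13/12) = 2 + 12/13 = 38/13
1 + 1/(38/13) = 1 + 13/38 = 51/38
3 + 1/(51/38) = 3 + 38/51 = 191/51
5 + 1/(191/51) = 5 + 51/191 = 1006/191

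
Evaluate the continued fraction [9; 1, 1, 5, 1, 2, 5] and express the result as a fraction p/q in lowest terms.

1889/198

a_0 = 9: 9/1
a_1 = 1: 10/1
a_2 = 1: 19/2
a_3 = 5: 105/11
a_4 = 1: 124/13
a_5 = 2: 353/37
a_6 = 5: 1889/198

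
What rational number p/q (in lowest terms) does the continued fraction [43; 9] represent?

a_0 = 43: 43/1
a_1 = 9: 388/9

388/9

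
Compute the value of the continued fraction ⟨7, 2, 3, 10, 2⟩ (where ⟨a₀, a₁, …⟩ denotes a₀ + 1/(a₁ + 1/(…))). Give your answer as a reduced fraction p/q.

Starting at the tail and folding back:
Start with 2.
10 + 1/(2/1) = 10 + 1/2 = 21/2
3 + 1/(21/2) = 3 + 2/21 = 65/21
2 + 1/(65/21) = 2 + 21/65 = 151/65
7 + 1/(151/65) = 7 + 65/151 = 1122/151

1122/151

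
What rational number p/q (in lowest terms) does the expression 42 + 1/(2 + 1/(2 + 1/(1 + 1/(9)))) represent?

Start with 9.
1 + 1/(9/1) = 1 + 1/9 = 10/9
2 + 1/(10/9) = 2 + 9/10 = 29/10
2 + 1/(29/10) = 2 + 10/29 = 68/29
42 + 1/(68/29) = 42 + 29/68 = 2885/68

2885/68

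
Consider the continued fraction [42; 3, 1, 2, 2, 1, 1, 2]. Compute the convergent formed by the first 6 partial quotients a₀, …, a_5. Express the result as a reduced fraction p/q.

Use the convergent recurrence hₖ = aₖ·hₖ₋₁ + hₖ₋₂ (and likewise for the denominators kₖ):
a_0 = 42: 42/1
a_1 = 3: 127/3
a_2 = 1: 169/4
a_3 = 2: 465/11
a_4 = 2: 1099/26
a_5 = 1: 1564/37

1564/37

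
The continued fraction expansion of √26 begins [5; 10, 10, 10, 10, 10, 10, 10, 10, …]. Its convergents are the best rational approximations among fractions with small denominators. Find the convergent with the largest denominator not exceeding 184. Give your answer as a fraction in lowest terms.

515/101

a_0 = 5: 5/1  (≤ bound)
a_1 = 10: 51/10  (≤ bound)
a_2 = 10: 515/101  (≤ bound)
a_3 = 10: 5201/1020  (> 184, stop)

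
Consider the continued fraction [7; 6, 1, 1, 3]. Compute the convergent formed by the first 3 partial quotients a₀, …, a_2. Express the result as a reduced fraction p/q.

Starting at the tail and folding back:
Start with 1.
6 + 1/(1/1) = 6 + 1/1 = 7/1
7 + 1/(7/1) = 7 + 1/7 = 50/7

50/7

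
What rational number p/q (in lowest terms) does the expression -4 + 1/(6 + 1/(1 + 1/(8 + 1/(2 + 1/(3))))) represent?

-1754/455

Compute successive convergents:
a_0 = -4: -4/1
a_1 = 6: -23/6
a_2 = 1: -27/7
a_3 = 8: -239/62
a_4 = 2: -505/131
a_5 = 3: -1754/455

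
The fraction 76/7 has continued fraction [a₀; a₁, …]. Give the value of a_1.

⌊76/7⌋ = 10, remainder 6
⌊7/6⌋ = 1, remainder 1

1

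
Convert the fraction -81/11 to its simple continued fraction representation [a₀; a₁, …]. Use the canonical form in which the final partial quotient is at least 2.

[-8; 1, 1, 1, 3]

-81 ÷ 11 → quotient -8, remainder 7
11 ÷ 7 → quotient 1, remainder 4
7 ÷ 4 → quotient 1, remainder 3
4 ÷ 3 → quotient 1, remainder 1
3 ÷ 1 → quotient 3, remainder 0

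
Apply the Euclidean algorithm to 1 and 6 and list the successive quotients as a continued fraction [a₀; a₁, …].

[0; 6]

⌊1/6⌋ = 0, remainder 1
⌊6/1⌋ = 6, remainder 0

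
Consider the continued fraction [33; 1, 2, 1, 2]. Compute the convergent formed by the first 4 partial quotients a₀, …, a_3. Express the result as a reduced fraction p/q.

135/4

Start with 1.
2 + 1/(1/1) = 2 + 1/1 = 3/1
1 + 1/(3/1) = 1 + 1/3 = 4/3
33 + 1/(4/3) = 33 + 3/4 = 135/4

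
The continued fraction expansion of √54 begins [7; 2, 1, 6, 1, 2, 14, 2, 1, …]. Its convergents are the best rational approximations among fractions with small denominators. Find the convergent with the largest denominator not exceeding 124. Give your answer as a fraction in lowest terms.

485/66

List convergents until the denominator exceeds the bound:
a_0 = 7: 7/1  (≤ bound)
a_1 = 2: 15/2  (≤ bound)
a_2 = 1: 22/3  (≤ bound)
a_3 = 6: 147/20  (≤ bound)
a_4 = 1: 169/23  (≤ bound)
a_5 = 2: 485/66  (≤ bound)
a_6 = 14: 6959/947  (> 124, stop)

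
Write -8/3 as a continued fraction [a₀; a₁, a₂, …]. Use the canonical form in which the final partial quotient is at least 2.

[-3; 3]

Repeatedly divide and take the remainder:
-8 = -3·3 + 1, so a_0 = -3
3 = 3·1 + 0, so a_1 = 3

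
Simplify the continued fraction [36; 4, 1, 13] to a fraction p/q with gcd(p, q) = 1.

2498/69

a_0 = 36: 36/1
a_1 = 4: 145/4
a_2 = 1: 181/5
a_3 = 13: 2498/69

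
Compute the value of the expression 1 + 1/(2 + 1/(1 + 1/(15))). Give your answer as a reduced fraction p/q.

Starting at the tail and folding back:
Start with 15.
1 + 1/(15/1) = 1 + 1/15 = 16/15
2 + 1/(16/15) = 2 + 15/16 = 47/16
1 + 1/(47/16) = 1 + 16/47 = 63/47

63/47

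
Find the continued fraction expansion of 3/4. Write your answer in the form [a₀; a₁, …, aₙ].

Repeatedly divide and take the remainder:
⌊3/4⌋ = 0, remainder 3
⌊4/3⌋ = 1, remainder 1
⌊3/1⌋ = 3, remainder 0

[0; 1, 3]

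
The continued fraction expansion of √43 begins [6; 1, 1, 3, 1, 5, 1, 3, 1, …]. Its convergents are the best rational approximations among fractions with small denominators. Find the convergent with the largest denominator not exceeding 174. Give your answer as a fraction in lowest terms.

List convergents until the denominator exceeds the bound:
a_0 = 6: 6/1  (≤ bound)
a_1 = 1: 7/1  (≤ bound)
a_2 = 1: 13/2  (≤ bound)
a_3 = 3: 46/7  (≤ bound)
a_4 = 1: 59/9  (≤ bound)
a_5 = 5: 341/52  (≤ bound)
a_6 = 1: 400/61  (≤ bound)
a_7 = 3: 1541/235  (> 174, stop)

400/61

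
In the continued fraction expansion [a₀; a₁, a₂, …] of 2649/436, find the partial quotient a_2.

4

Repeatedly divide and take the remainder:
2649 ÷ 436 → quotient 6, remainder 33
436 ÷ 33 → quotient 13, remainder 7
33 ÷ 7 → quotient 4, remainder 5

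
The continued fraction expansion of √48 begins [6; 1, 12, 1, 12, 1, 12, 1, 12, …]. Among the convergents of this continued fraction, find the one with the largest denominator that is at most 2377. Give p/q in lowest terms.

a_0 = 6: 6/1  (≤ bound)
a_1 = 1: 7/1  (≤ bound)
a_2 = 12: 90/13  (≤ bound)
a_3 = 1: 97/14  (≤ bound)
a_4 = 12: 1254/181  (≤ bound)
a_5 = 1: 1351/195  (≤ bound)
a_6 = 12: 17466/2521  (> 2377, stop)

1351/195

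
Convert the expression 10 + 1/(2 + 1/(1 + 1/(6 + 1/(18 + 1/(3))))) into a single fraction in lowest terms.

11478/1109

a_0 = 10: 10/1
a_1 = 2: 21/2
a_2 = 1: 31/3
a_3 = 6: 207/20
a_4 = 18: 3757/363
a_5 = 3: 11478/1109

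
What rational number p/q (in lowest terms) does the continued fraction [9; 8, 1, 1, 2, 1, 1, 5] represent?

5242/575

Start with 5.
1 + 1/(5/1) = 1 + 1/5 = 6/5
1 + 1/(6/5) = 1 + 5/6 = 11/6
2 + 1/(11/6) = 2 + 6/11 = 28/11
1 + 1/(28/11) = 1 + 11/28 = 39/28
1 + 1/(39/28) = 1 + 28/39 = 67/39
8 + 1/(67/39) = 8 + 39/67 = 575/67
9 + 1/(575/67) = 9 + 67/575 = 5242/575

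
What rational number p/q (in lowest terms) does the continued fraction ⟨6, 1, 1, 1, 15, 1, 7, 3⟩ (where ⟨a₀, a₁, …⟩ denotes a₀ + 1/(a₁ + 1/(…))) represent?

8265/1241

a_0 = 6: 6/1
a_1 = 1: 7/1
a_2 = 1: 13/2
a_3 = 1: 20/3
a_4 = 15: 313/47
a_5 = 1: 333/50
a_6 = 7: 2644/397
a_7 = 3: 8265/1241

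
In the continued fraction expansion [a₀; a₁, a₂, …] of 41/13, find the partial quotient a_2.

41 ÷ 13 → quotient 3, remainder 2
13 ÷ 2 → quotient 6, remainder 1
2 ÷ 1 → quotient 2, remainder 0

2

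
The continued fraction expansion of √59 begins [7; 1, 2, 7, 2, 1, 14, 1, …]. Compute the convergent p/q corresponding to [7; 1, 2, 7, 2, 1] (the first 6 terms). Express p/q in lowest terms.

530/69

Use the convergent recurrence hₖ = aₖ·hₖ₋₁ + hₖ₋₂ (and likewise for the denominators kₖ):
a_0 = 7: 7/1
a_1 = 1: 8/1
a_2 = 2: 23/3
a_3 = 7: 169/22
a_4 = 2: 361/47
a_5 = 1: 530/69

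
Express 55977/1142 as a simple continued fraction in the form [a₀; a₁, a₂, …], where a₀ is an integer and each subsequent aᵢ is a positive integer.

[49; 60, 9, 2]

⌊55977/1142⌋ = 49, remainder 19
⌊1142/19⌋ = 60, remainder 2
⌊19/2⌋ = 9, remainder 1
⌊2/1⌋ = 2, remainder 0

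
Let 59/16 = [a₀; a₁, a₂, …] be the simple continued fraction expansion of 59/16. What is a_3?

5

Run the Euclidean algorithm, recording each quotient:
⌊59/16⌋ = 3, remainder 11
⌊16/11⌋ = 1, remainder 5
⌊11/5⌋ = 2, remainder 1
⌊5/1⌋ = 5, remainder 0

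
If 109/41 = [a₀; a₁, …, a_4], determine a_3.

1

109 ÷ 41 → quotient 2, remainder 27
41 ÷ 27 → quotient 1, remainder 14
27 ÷ 14 → quotient 1, remainder 13
14 ÷ 13 → quotient 1, remainder 1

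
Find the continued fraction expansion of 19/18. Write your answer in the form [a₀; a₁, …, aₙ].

⌊19/18⌋ = 1, remainder 1
⌊18/1⌋ = 18, remainder 0

[1; 18]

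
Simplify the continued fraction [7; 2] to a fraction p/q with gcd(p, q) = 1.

15/2

a_0 = 7: 7/1
a_1 = 2: 15/2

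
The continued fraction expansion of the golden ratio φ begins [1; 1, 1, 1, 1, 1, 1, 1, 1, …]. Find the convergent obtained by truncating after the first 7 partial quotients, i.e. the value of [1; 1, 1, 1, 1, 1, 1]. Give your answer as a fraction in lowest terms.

21/13

Build up convergents one term at a time:
a_0 = 1: 1/1
a_1 = 1: 2/1
a_2 = 1: 3/2
a_3 = 1: 5/3
a_4 = 1: 8/5
a_5 = 1: 13/8
a_6 = 1: 21/13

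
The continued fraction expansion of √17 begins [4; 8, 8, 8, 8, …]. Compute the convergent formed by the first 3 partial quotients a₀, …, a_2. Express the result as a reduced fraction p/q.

268/65

Start with 8.
8 + 1/(8/1) = 8 + 1/8 = 65/8
4 + 1/(65/8) = 4 + 8/65 = 268/65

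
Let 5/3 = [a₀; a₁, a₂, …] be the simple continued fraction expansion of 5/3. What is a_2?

5 = 1·3 + 2, so a_0 = 1
3 = 1·2 + 1, so a_1 = 1
2 = 2·1 + 0, so a_2 = 2

2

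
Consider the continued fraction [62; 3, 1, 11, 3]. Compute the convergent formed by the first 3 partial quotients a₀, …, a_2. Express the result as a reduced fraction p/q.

Start with 1.
3 + 1/(1/1) = 3 + 1/1 = 4/1
62 + 1/(4/1) = 62 + 1/4 = 249/4

249/4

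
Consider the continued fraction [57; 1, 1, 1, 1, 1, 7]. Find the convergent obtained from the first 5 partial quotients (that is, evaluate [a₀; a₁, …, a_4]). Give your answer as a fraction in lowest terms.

Start with 1.
1 + 1/(1/1) = 1 + 1/1 = 2/1
1 + 1/(2/1) = 1 + 1/2 = 3/2
1 + 1/(3/2) = 1 + 2/3 = 5/3
57 + 1/(5/3) = 57 + 3/5 = 288/5

288/5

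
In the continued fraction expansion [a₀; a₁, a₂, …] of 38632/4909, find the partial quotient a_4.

Repeatedly divide and take the remainder:
⌊38632/4909⌋ = 7, remainder 4269
⌊4909/4269⌋ = 1, remainder 640
⌊4269/640⌋ = 6, remainder 429
⌊640/429⌋ = 1, remainder 211
⌊429/211⌋ = 2, remainder 7

2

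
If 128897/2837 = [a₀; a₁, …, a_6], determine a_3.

⌊128897/2837⌋ = 45, remainder 1232
⌊2837/1232⌋ = 2, remainder 373
⌊1232/373⌋ = 3, remainder 113
⌊373/113⌋ = 3, remainder 34

3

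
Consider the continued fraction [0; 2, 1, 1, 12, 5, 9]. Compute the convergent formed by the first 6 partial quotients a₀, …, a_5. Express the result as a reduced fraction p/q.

Use the convergent recurrence hₖ = aₖ·hₖ₋₁ + hₖ₋₂ (and likewise for the denominators kₖ):
a_0 = 0: 0/1
a_1 = 2: 1/2
a_2 = 1: 1/3
a_3 = 1: 2/5
a_4 = 12: 25/63
a_5 = 5: 127/320

127/320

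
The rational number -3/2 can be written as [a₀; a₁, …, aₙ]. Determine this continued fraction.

[-2; 2]

-3 = -2·2 + 1, so a_0 = -2
2 = 2·1 + 0, so a_1 = 2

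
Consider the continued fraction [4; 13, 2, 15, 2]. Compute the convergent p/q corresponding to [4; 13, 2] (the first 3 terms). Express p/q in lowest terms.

Work from the innermost term outward:
Start with 2.
13 + 1/(2/1) = 13 + 1/2 = 27/2
4 + 1/(27/2) = 4 + 2/27 = 110/27

110/27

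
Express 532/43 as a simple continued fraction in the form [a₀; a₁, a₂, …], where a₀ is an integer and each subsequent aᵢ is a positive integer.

⌊532/43⌋ = 12, remainder 16
⌊43/16⌋ = 2, remainder 11
⌊16/11⌋ = 1, remainder 5
⌊11/5⌋ = 2, remainder 1
⌊5/1⌋ = 5, remainder 0

[12; 2, 1, 2, 5]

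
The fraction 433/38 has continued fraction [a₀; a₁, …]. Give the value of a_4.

7

Apply division with remainder until the remainder is 0:
⌊433/38⌋ = 11, remainder 15
⌊38/15⌋ = 2, remainder 8
⌊15/8⌋ = 1, remainder 7
⌊8/7⌋ = 1, remainder 1
⌊7/1⌋ = 7, remainder 0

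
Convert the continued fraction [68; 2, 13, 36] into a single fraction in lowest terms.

66701/974

Build up convergents one term at a time:
a_0 = 68: 68/1
a_1 = 2: 137/2
a_2 = 13: 1849/27
a_3 = 36: 66701/974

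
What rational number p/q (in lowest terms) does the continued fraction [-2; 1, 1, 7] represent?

-22/15

Use the convergent recurrence hₖ = aₖ·hₖ₋₁ + hₖ₋₂ (and likewise for the denominators kₖ):
a_0 = -2: -2/1
a_1 = 1: -1/1
a_2 = 1: -3/2
a_3 = 7: -22/15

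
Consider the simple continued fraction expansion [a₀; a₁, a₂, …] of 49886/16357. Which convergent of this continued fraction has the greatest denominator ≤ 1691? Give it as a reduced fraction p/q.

2632/863

List convergents until the denominator exceeds the bound:
a_0 = 3: 3/1  (≤ bound)
a_1 = 20: 61/20  (≤ bound)
a_2 = 14: 857/281  (≤ bound)
a_3 = 3: 2632/863  (≤ bound)
a_4 = 2: 6121/2007  (> 1691, stop)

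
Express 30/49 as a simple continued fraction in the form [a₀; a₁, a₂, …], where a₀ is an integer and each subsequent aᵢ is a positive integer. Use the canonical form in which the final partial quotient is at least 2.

⌊30/49⌋ = 0, remainder 30
⌊49/30⌋ = 1, remainder 19
⌊30/19⌋ = 1, remainder 11
⌊19/11⌋ = 1, remainder 8
⌊11/8⌋ = 1, remainder 3
⌊8/3⌋ = 2, remainder 2
⌊3/2⌋ = 1, remainder 1
⌊2/1⌋ = 2, remainder 0

[0; 1, 1, 1, 1, 2, 1, 2]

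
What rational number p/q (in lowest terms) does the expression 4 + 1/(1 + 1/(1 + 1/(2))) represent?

23/5

Work from the innermost term outward:
Start with 2.
1 + 1/(2/1) = 1 + 1/2 = 3/2
1 + 1/(3/2) = 1 + 2/3 = 5/3
4 + 1/(5/3) = 4 + 3/5 = 23/5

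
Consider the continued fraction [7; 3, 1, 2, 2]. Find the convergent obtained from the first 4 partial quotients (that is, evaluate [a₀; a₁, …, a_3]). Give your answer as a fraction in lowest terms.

80/11

a_0 = 7: 7/1
a_1 = 3: 22/3
a_2 = 1: 29/4
a_3 = 2: 80/11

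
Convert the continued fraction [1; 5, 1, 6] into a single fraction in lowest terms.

Start with 6.
1 + 1/(6/1) = 1 + 1/6 = 7/6
5 + 1/(7/6) = 5 + 6/7 = 41/7
1 + 1/(41/7) = 1 + 7/41 = 48/41

48/41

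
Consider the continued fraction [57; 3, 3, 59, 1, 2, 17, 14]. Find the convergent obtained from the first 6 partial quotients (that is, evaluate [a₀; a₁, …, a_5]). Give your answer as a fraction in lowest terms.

103083/1799

Work from the innermost term outward:
Start with 2.
1 + 1/(2/1) = 1 + 1/2 = 3/2
59 + 1/(3/2) = 59 + 2/3 = 179/3
3 + 1/(179/3) = 3 + 3/179 = 540/179
3 + 1/(540/179) = 3 + 179/540 = 1799/540
57 + 1/(1799/540) = 57 + 540/1799 = 103083/1799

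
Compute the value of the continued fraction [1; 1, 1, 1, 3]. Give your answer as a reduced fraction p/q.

18/11

Start with 3.
1 + 1/(3/1) = 1 + 1/3 = 4/3
1 + 1/(4/3) = 1 + 3/4 = 7/4
1 + 1/(7/4) = 1 + 4/7 = 11/7
1 + 1/(11/7) = 1 + 7/11 = 18/11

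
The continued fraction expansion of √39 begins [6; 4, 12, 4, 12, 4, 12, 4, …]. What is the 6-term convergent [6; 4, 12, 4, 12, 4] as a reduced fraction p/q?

62425/9996

Start with 4.
12 + 1/(4/1) = 12 + 1/4 = 49/4
4 + 1/(49/4) = 4 + 4/49 = 200/49
12 + 1/(200/49) = 12 + 49/200 = 2449/200
4 + 1/(2449/200) = 4 + 200/2449 = 9996/2449
6 + 1/(9996/2449) = 6 + 2449/9996 = 62425/9996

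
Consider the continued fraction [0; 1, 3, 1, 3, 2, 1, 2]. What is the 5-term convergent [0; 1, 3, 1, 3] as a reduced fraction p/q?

15/19

a_0 = 0: 0/1
a_1 = 1: 1/1
a_2 = 3: 3/4
a_3 = 1: 4/5
a_4 = 3: 15/19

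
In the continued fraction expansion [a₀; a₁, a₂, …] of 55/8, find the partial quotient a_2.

55 ÷ 8 → quotient 6, remainder 7
8 ÷ 7 → quotient 1, remainder 1
7 ÷ 1 → quotient 7, remainder 0

7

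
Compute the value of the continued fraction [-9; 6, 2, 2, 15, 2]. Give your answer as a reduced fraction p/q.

Start with 2.
15 + 1/(2/1) = 15 + 1/2 = 31/2
2 + 1/(31/2) = 2 + 2/31 = 64/31
2 + 1/(64/31) = 2 + 31/64 = 159/64
6 + 1/(159/64) = 6 + 64/159 = 1018/159
-9 + 1/(1018/159) = -9 + 159/1018 = -9003/1018

-9003/1018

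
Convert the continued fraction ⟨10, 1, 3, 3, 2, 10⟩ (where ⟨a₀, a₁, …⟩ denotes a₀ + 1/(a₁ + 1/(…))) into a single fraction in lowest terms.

Compute successive convergents:
a_0 = 10: 10/1
a_1 = 1: 11/1
a_2 = 3: 43/4
a_3 = 3: 140/13
a_4 = 2: 323/30
a_5 = 10: 3370/313

3370/313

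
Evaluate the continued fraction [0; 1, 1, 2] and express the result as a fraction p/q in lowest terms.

3/5

Start with 2.
1 + 1/(2/1) = 1 + 1/2 = 3/2
1 + 1/(3/2) = 1 + 2/3 = 5/3
0 + 1/(5/3) = 0 + 3/5 = 3/5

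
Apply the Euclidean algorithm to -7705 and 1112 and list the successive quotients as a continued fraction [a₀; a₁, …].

[-7; 14, 13, 6]

-7705 = -7·1112 + 79, so a_0 = -7
1112 = 14·79 + 6, so a_1 = 14
79 = 13·6 + 1, so a_2 = 13
6 = 6·1 + 0, so a_3 = 6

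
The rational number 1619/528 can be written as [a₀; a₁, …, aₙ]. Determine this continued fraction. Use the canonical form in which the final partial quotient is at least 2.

[3; 15, 11, 1, 2]

1619 = 3·528 + 35, so a_0 = 3
528 = 15·35 + 3, so a_1 = 15
35 = 11·3 + 2, so a_2 = 11
3 = 1·2 + 1, so a_3 = 1
2 = 2·1 + 0, so a_4 = 2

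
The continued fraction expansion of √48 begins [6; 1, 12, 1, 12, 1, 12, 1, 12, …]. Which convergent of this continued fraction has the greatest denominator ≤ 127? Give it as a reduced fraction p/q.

a_0 = 6: 6/1  (≤ bound)
a_1 = 1: 7/1  (≤ bound)
a_2 = 12: 90/13  (≤ bound)
a_3 = 1: 97/14  (≤ bound)
a_4 = 12: 1254/181  (> 127, stop)

97/14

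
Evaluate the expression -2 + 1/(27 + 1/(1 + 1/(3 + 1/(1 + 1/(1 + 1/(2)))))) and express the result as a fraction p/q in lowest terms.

-1255/639

Use the convergent recurrence hₖ = aₖ·hₖ₋₁ + hₖ₋₂ (and likewise for the denominators kₖ):
a_0 = -2: -2/1
a_1 = 27: -53/27
a_2 = 1: -55/28
a_3 = 3: -218/111
a_4 = 1: -273/139
a_5 = 1: -491/250
a_6 = 2: -1255/639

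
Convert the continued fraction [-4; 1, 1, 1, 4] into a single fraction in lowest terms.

Use the convergent recurrence hₖ = aₖ·hₖ₋₁ + hₖ₋₂ (and likewise for the denominators kₖ):
a_0 = -4: -4/1
a_1 = 1: -3/1
a_2 = 1: -7/2
a_3 = 1: -10/3
a_4 = 4: -47/14

-47/14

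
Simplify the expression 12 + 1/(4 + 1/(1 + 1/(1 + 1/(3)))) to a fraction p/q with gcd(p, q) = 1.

Start with 3.
1 + 1/(3/1) = 1 + 1/3 = 4/3
1 + 1/(4/3) = 1 + 3/4 = 7/4
4 + 1/(7/4) = 4 + 4/7 = 32/7
12 + 1/(32/7) = 12 + 7/32 = 391/32

391/32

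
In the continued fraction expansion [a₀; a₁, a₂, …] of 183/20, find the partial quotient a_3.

2

183 ÷ 20 → quotient 9, remainder 3
20 ÷ 3 → quotient 6, remainder 2
3 ÷ 2 → quotient 1, remainder 1
2 ÷ 1 → quotient 2, remainder 0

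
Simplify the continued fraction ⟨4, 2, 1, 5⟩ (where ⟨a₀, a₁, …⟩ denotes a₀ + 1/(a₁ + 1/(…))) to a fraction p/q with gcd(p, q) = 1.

74/17

Start with 5.
1 + 1/(5/1) = 1 + 1/5 = 6/5
2 + 1/(6/5) = 2 + 5/6 = 17/6
4 + 1/(17/6) = 4 + 6/17 = 74/17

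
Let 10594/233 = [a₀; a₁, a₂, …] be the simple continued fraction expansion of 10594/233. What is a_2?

7

Repeatedly divide and take the remainder:
10594 = 45·233 + 109, so a_0 = 45
233 = 2·109 + 15, so a_1 = 2
109 = 7·15 + 4, so a_2 = 7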